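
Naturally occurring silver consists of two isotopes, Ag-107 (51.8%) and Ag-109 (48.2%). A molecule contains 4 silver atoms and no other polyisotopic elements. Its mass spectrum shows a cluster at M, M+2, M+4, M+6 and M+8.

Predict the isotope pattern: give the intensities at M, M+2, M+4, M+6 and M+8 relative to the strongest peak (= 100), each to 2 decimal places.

19.25 : 71.65 : 100.00 : 62.03 : 14.43

Expanding (0.518 + 0.482)^4:
P(M) = 0.518^4 = 0.071998
P(M+2) = 4 × 0.518^3 × 0.482^1 = 0.267976
P(M+4) = 6 × 0.518^2 × 0.482^2 = 0.374029
P(M+6) = 4 × 0.518^1 × 0.482^3 = 0.232023
P(M+8) = 0.482^4 = 0.053974
The M+4 peak is largest (0.374029); scaling to 100 gives 19.25 : 71.65 : 100.00 : 62.03 : 14.43.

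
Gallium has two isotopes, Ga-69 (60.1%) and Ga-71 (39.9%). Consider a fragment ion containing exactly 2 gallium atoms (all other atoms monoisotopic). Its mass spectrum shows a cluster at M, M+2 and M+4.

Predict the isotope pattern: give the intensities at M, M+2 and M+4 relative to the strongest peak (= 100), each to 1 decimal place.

Expanding (0.601 + 0.399)^2:
P(M) = 0.601^2 = 0.361201
P(M+2) = 2 × 0.601^1 × 0.399^1 = 0.479598
P(M+4) = 0.399^2 = 0.159201
The M+2 peak is largest (0.479598); scaling to 100 gives 75.3 : 100.0 : 33.2.

75.3 : 100.0 : 33.2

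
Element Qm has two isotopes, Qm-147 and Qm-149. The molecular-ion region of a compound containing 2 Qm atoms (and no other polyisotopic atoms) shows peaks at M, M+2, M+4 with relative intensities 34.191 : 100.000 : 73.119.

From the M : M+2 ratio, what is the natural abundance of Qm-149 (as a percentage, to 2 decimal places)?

Let p = fractional abundance of Qm-147. I(M+2)/I(M) = [C(2,1)·p^1·(1−p)] / p^2 = 2·(1−p)/p = 100.000/34.191 = 2.9247
(1−p)/p = 2.9247/2 = 1.4624  ⇒  p = 1/(1 + 1.4624) = 0.4061
Qm-147: 40.61%, Qm-149: 59.39%.

59.39%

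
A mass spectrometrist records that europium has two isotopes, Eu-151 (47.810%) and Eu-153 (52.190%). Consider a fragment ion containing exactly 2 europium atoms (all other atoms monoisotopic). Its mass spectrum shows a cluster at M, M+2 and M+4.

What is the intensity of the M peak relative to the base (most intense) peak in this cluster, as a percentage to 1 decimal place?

45.8%

(0.47810 + 0.52190)^2 gives M 0.2286, M+2 0.4990, M+4 0.2724; the largest is M+2.
P(M+2) = C(2,1) × 0.47810^1 × 0.52190^1 = 2 × 0.4781 × 0.5219 = 0.499041 (base)
P(M) = C(2,0) × 0.47810^2 × 0.52190^0 = 1 × 0.22857961 × 1.0000 = 0.228580
Relative intensity = 0.228580 / 0.499041 × 100 = 45.8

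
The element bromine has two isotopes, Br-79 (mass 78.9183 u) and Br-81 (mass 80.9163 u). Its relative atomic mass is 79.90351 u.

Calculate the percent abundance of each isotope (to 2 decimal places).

Br-79: 50.69%, Br-81: 49.31%

Writing the weighted mean with unknown fraction x of Br-79:
78.9183·x + 80.9163·(1 − x) = 79.90351
(78.9183 − 80.9163)·x = 79.90351 − 80.9163
x = -1.01279 / -1.9980 = 0.50690 → 50.69% Br-79, 49.31% Br-81.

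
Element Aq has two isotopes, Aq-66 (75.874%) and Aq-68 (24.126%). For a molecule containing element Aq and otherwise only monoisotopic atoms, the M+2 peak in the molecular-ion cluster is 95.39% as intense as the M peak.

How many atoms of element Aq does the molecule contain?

With n Aq atoms, P(M+2)/P(M) = C(n,1)·p^(n−1)q / p^n = n·q/p = n · 0.24126/0.75874.
n = 0.9539 × 0.75874/0.24126 = 3.00 ≈ 3

3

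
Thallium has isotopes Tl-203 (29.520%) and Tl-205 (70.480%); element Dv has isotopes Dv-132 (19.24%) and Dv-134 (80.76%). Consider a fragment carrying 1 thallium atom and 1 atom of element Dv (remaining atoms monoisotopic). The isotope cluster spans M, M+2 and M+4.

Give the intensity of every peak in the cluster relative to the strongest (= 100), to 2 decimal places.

Thallium pattern (n=1): 0.2952 : 0.7048
Element Dv pattern (n=1): 0.1924 : 0.8076
Convolve the two distributions (both contribute in 2-u steps):
  M: 0.2952×0.1924 = 0.056796
  M+2: 0.2952×0.8076 + 0.7048×0.1924 = 0.374007
  M+4: 0.7048×0.8076 = 0.569196
Scale to base peak (0.569196) = 100: 9.98 : 65.71 : 100.00

9.98 : 65.71 : 100.00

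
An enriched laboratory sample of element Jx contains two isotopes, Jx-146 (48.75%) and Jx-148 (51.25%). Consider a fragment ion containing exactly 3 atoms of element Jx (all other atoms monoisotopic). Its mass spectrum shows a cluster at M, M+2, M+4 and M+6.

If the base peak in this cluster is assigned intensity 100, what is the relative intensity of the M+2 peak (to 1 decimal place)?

(0.4875 + 0.5125)^3 gives M 0.1159, M+2 0.3654, M+4 0.3841, M+6 0.1346; the largest is M+4.
P(M+4) = C(3,2) × 0.4875^1 × 0.5125^2 = 3 × 0.4875 × 0.26265625 = 0.384135 (base)
P(M+2) = C(3,1) × 0.4875^2 × 0.5125^1 = 3 × 0.23765625 × 0.5125 = 0.365396
Relative intensity = 0.365396 / 0.384135 × 100 = 95.1

95.1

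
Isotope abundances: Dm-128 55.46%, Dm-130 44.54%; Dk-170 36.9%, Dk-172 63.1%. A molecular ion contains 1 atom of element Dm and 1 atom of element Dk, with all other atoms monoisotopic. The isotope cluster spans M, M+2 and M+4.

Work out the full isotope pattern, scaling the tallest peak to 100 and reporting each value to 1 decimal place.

Element Dm pattern (n=1): 0.5546 : 0.4454
Element Dk pattern (n=1): 0.3690 : 0.6310
Convolve the two distributions (both contribute in 2-u steps):
  M: 0.5546×0.3690 = 0.204647
  M+2: 0.5546×0.6310 + 0.4454×0.3690 = 0.514305
  M+4: 0.4454×0.6310 = 0.281047
Scale to base peak (0.514305) = 100: 39.8 : 100.0 : 54.6

39.8 : 100.0 : 54.6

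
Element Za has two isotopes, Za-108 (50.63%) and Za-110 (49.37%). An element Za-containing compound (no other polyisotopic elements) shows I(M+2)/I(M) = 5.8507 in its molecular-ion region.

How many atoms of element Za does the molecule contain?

6

With n Za atoms, P(M+2)/P(M) = C(n,1)·p^(n−1)q / p^n = n·q/p = n · 0.4937/0.5063.
n = 5.8507 × 0.5063/0.4937 = 6.00 ≈ 6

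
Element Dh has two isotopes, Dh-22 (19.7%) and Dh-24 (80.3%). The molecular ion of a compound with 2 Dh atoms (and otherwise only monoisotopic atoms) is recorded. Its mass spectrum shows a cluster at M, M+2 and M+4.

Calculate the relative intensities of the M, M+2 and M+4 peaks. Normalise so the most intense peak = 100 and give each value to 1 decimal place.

6.0 : 49.1 : 100.0

The 2 Dh atoms are independent, so intensities follow the terms of (0.197 + 0.803)^2.
P(M) = 0.197^2 = 0.038809
P(M+2) = 2 × 0.197^1 × 0.803^1 = 0.316382
P(M+4) = 0.803^2 = 0.644809
The M+4 peak is largest (0.644809); scaling to 100 gives 6.0 : 49.1 : 100.0.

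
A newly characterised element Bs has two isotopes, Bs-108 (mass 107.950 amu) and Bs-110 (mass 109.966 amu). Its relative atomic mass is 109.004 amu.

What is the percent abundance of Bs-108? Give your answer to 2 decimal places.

47.72%

With x = fraction of Bs-108 (so Bs-110 is 1 − x):
107.950·x + 109.966·(1 − x) = 109.004
(107.950 − 109.966)·x = 109.004 − 109.966
x = -0.962 / -2.016 = 0.47718 → 47.72% Bs-108, 52.28% Bs-110.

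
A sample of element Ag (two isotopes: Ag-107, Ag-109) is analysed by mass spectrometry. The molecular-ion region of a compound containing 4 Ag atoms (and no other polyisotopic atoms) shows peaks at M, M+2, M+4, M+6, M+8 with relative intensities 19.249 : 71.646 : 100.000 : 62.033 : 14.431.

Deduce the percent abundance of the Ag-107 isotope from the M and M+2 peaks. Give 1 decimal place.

Write p for the Ag-107 fraction. I(M+2)/I(M) = [C(4,1)·p^3·(1−p)] / p^4 = 4·(1−p)/p = 71.646/19.249 = 3.7221
(1−p)/p = 3.7221/4 = 0.9305  ⇒  p = 1/(1 + 0.9305) = 0.5180
Ag-107: 51.8%, Ag-109: 48.2%.

51.8%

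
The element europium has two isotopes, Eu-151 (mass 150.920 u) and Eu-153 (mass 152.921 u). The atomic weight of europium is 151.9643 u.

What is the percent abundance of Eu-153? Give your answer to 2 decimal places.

52.19%

Writing the weighted mean with unknown fraction x of Eu-151:
150.920·x + 152.921·(1 − x) = 151.9643
(150.920 − 152.921)·x = 151.9643 − 152.921
x = -0.9567 / -2.001 = 0.47811 → 47.81% Eu-151, 52.19% Eu-153.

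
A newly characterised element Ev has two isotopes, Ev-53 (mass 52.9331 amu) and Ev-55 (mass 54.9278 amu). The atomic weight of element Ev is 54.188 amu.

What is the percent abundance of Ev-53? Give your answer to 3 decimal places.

37.088%

With x = fraction of Ev-53 (so Ev-55 is 1 − x):
52.9331·x + 54.9278·(1 − x) = 54.188
(52.9331 − 54.9278)·x = 54.188 − 54.9278
x = -0.7398 / -1.9947 = 0.37088 → 37.088% Ev-53, 62.912% Ev-55.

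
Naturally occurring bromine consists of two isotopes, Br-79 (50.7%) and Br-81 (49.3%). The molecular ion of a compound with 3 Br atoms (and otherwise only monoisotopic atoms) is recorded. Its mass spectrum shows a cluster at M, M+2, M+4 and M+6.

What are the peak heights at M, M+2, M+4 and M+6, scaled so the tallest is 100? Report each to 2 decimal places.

The 3 Br atoms are independent, so intensities follow the terms of (0.507 + 0.493)^3.
P(M) = 0.507^3 = 0.130324
P(M+2) = 3 × 0.507^2 × 0.493^1 = 0.380175
P(M+4) = 3 × 0.507^1 × 0.493^2 = 0.369678
P(M+6) = 0.493^3 = 0.119823
The M+2 peak is largest (0.380175); scaling to 100 gives 34.28 : 100.00 : 97.24 : 31.52.

34.28 : 100.00 : 97.24 : 31.52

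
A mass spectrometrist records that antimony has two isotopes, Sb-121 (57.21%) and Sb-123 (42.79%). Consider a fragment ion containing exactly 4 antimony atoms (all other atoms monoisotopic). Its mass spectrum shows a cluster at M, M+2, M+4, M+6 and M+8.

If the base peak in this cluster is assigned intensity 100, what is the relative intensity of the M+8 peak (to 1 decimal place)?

9.3

(0.5721 + 0.4279)^4 gives M 0.1071, M+2 0.3205, M+4 0.3596, M+6 0.1793, M+8 0.0335; the largest is M+4.
P(M+4) = C(4,2) × 0.5721^2 × 0.4279^2 = 6 × 0.32729841 × 0.18309841 = 0.359567 (base)
P(M+8) = C(4,4) × 0.5721^0 × 0.4279^4 = 1 × 1.0000 × 0.03352503 = 0.033525
Relative intensity = 0.033525 / 0.359567 × 100 = 9.3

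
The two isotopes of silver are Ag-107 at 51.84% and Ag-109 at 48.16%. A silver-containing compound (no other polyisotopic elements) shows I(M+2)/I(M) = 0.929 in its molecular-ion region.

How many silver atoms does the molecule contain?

With n Ag atoms, P(M+2)/P(M) = C(n,1)·p^(n−1)q / p^n = n·q/p = n · 0.4816/0.5184.
n = 0.929 × 0.5184/0.4816 = 1.00 ≈ 1

1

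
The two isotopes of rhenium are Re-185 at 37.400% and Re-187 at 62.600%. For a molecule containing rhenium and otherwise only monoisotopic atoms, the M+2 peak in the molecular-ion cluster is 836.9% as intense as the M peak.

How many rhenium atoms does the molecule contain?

5

For n independent Re atoms, I(M+2)/I(M) = n · (abundance Re-187) / (abundance Re-185) = n · 0.62600/0.37400.
n = 8.369 × 0.37400/0.62600 = 5.00 ≈ 5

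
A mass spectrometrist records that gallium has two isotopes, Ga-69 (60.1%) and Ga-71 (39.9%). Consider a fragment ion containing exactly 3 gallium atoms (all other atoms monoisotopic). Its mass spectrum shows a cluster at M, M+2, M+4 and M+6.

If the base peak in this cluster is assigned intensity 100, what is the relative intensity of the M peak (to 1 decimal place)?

Term probabilities: M 0.2171, M+2 0.4324, M+4 0.2870, M+6 0.0635. Base peak = M+2.
P(M+2) = C(3,1) × 0.601^2 × 0.399^1 = 3 × 0.361201 × 0.3990 = 0.432358 (base)
P(M) = C(3,0) × 0.601^3 × 0.399^0 = 1 × 0.2170818 × 1.0000 = 0.217082
Relative intensity = 0.217082 / 0.432358 × 100 = 50.2

50.2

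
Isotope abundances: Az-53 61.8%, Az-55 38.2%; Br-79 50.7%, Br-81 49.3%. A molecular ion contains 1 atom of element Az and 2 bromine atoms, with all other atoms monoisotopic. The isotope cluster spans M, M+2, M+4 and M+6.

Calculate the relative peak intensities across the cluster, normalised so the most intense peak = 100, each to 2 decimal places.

Element Az pattern (n=1): 0.6180 : 0.3820
Bromine pattern (n=2): 0.257049 : 0.499902 : 0.243049
Convolve the two distributions (both contribute in 2-u steps):
  M: 0.6180×0.257049 = 0.158856
  M+2: 0.6180×0.499902 + 0.3820×0.257049 = 0.407132
  M+4: 0.6180×0.243049 + 0.3820×0.499902 = 0.341167
  M+6: 0.3820×0.243049 = 0.092845
Scale to base peak (0.407132) = 100: 39.02 : 100.00 : 83.80 : 22.80

39.02 : 100.00 : 83.80 : 22.80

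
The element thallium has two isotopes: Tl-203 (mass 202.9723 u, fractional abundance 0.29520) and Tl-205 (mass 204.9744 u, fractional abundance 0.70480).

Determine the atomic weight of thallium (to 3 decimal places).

204.383 u

Average mass = Σ (abundance × isotope mass) = 0.29520 × 202.9723 + 0.70480 × 204.9744
= 59.91742 + 144.46596 = 204.38338 u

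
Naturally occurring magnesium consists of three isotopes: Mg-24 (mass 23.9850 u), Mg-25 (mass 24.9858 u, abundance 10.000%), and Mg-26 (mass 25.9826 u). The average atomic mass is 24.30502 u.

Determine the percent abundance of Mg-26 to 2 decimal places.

The remaining 90.000% is split between Mg-24 (fraction x) and Mg-26 (fraction 0.90000 − x).
Substituting: 23.9850x + 25.9826(0.90000 − x) = 21.80644
(23.9850 − 25.9826)x = -1.5779  ⇒  x = 0.78990, y = 0.11010
Mg-24: 78.99%, Mg-26: 11.01%.

11.01%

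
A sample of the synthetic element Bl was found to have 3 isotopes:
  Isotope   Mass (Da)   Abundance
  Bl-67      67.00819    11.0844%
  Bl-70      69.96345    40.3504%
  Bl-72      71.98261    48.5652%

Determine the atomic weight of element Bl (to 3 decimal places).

Average mass = Σ (abundance × isotope mass) = 0.110844 × 67.00819 + 0.403504 × 69.96345 + 0.485652 × 71.98261
= 7.427456 + 28.230532 + 34.958499 = 70.616487 Da

70.616 Da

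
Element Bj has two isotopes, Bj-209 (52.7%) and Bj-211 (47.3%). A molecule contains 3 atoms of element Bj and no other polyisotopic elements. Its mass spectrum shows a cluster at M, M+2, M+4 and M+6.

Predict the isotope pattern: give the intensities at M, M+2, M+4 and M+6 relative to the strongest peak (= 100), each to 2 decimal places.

Each Bj atom is independently Bj-209 (p = 0.527) or Bj-211 (q = 0.473); the cluster is the binomial expansion (p + q)^3.
P(M) = 0.527^3 = 0.146363
P(M+2) = 3 × 0.527^2 × 0.473^1 = 0.394097
P(M+4) = 3 × 0.527^1 × 0.473^2 = 0.353716
P(M+6) = 0.473^3 = 0.105824
The M+2 peak is largest (0.394097); scaling to 100 gives 37.14 : 100.00 : 89.75 : 26.85.

37.14 : 100.00 : 89.75 : 26.85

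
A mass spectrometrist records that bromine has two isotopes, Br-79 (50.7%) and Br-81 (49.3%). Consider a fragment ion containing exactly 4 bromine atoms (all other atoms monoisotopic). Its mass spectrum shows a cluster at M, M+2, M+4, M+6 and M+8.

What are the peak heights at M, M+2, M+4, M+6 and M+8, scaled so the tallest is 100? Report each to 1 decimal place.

17.6 : 68.6 : 100.0 : 64.8 : 15.8

Each Br atom is independently Br-79 (p = 0.507) or Br-81 (q = 0.493); the cluster is the binomial expansion (p + q)^4.
P(M) = 0.507^4 = 0.066074
P(M+2) = 4 × 0.507^3 × 0.493^1 = 0.256999
P(M+4) = 6 × 0.507^2 × 0.493^2 = 0.374853
P(M+6) = 4 × 0.507^1 × 0.493^3 = 0.243001
P(M+8) = 0.493^4 = 0.059073
The M+4 peak is largest (0.374853); scaling to 100 gives 17.6 : 68.6 : 100.0 : 64.8 : 15.8.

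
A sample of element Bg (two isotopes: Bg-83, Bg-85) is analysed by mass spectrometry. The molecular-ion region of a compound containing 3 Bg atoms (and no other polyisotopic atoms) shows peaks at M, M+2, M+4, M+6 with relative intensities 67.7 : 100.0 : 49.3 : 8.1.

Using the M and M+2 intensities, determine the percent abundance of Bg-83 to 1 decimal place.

Write p for the Bg-83 fraction. I(M+2)/I(M) = [C(3,1)·p^2·(1−p)] / p^3 = 3·(1−p)/p = 100.0/67.7 = 1.4771
(1−p)/p = 1.4771/3 = 0.4924  ⇒  p = 1/(1 + 0.4924) = 0.6701
Bg-83: 67.0%, Bg-85: 33.0%.

67.0%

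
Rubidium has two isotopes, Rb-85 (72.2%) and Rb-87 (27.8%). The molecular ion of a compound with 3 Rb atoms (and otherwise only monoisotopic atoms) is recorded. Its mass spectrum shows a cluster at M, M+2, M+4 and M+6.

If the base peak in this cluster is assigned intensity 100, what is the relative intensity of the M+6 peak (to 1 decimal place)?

Term probabilities: M 0.3764, M+2 0.4348, M+4 0.1674, M+6 0.0215. Base peak = M+2.
P(M+2) = C(3,1) × 0.722^2 × 0.278^1 = 3 × 0.521284 × 0.2780 = 0.434751 (base)
P(M+6) = C(3,3) × 0.722^0 × 0.278^3 = 1 × 1.0000 × 0.02148495 = 0.021485
Relative intensity = 0.021485 / 0.434751 × 100 = 4.9

4.9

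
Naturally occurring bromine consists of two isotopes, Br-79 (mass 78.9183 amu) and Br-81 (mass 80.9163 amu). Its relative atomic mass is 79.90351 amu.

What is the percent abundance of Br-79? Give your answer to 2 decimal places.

Writing the weighted mean with unknown fraction x of Br-79:
78.9183·x + 80.9163·(1 − x) = 79.90351
(78.9183 − 80.9163)·x = 79.90351 − 80.9163
x = -1.01279 / -1.9980 = 0.50690 → 50.69% Br-79, 49.31% Br-81.

50.69%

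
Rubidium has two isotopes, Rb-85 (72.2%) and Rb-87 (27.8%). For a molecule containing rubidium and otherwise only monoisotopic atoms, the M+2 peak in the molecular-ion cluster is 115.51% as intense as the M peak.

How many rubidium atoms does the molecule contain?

With n Rb atoms, P(M+2)/P(M) = C(n,1)·p^(n−1)q / p^n = n·q/p = n · 0.278/0.722.
n = 1.1551 × 0.722/0.278 = 3.00 ≈ 3

3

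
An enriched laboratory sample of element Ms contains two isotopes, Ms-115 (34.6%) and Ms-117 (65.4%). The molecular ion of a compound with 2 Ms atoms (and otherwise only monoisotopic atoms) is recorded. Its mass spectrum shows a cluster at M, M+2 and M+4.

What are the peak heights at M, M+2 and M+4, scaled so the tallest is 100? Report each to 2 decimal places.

Expanding (0.346 + 0.654)^2:
P(M) = 0.346^2 = 0.119716
P(M+2) = 2 × 0.346^1 × 0.654^1 = 0.452568
P(M+4) = 0.654^2 = 0.427716
The M+2 peak is largest (0.452568); scaling to 100 gives 26.45 : 100.00 : 94.51.

26.45 : 100.00 : 94.51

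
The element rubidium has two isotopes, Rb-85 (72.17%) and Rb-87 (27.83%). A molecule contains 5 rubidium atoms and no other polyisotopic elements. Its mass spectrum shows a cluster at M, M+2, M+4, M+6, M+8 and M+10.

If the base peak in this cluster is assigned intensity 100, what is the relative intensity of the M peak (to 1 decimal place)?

Term probabilities: M 0.1958, M+2 0.3775, M+4 0.2911, M+6 0.1123, M+8 0.0216, M+10 0.0017. Base peak = M+2.
P(M+2) = C(5,1) × 0.7217^4 × 0.2783^1 = 5 × 0.27128565 × 0.2783 = 0.377494 (base)
P(M) = C(5,0) × 0.7217^5 × 0.2783^0 = 1 × 0.19578685 × 1.0000 = 0.195787
Relative intensity = 0.195787 / 0.377494 × 100 = 51.9

51.9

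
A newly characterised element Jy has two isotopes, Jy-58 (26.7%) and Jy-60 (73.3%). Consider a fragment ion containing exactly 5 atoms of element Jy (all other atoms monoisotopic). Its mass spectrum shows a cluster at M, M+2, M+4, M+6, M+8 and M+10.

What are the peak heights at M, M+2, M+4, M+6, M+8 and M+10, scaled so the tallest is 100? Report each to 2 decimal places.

0.35 : 4.83 : 26.54 : 72.85 : 100.00 : 54.91

The 5 Jy atoms are independent, so intensities follow the terms of (0.267 + 0.733)^5.
P(M) = 0.267^5 = 0.001357
P(M+2) = 5 × 0.267^4 × 0.733^1 = 0.018626
P(M+4) = 10 × 0.267^3 × 0.733^2 = 0.102268
P(M+6) = 10 × 0.267^2 × 0.733^3 = 0.280759
P(M+8) = 5 × 0.267^1 × 0.733^4 = 0.385387
P(M+10) = 0.733^5 = 0.211602
The M+8 peak is largest (0.385387); scaling to 100 gives 0.35 : 4.83 : 26.54 : 72.85 : 100.00 : 54.91.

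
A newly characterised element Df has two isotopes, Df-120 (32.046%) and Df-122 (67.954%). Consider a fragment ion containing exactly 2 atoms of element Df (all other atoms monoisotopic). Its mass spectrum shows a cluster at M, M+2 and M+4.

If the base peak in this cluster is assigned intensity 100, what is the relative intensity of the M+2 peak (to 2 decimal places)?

94.32

(0.32046 + 0.67954)^2 gives M 0.1027, M+2 0.4355, M+4 0.4618; the largest is M+4.
P(M+4) = C(2,2) × 0.32046^0 × 0.67954^2 = 1 × 1.0000 × 0.46177461 = 0.461775 (base)
P(M+2) = C(2,1) × 0.32046^1 × 0.67954^1 = 2 × 0.32046 × 0.67954 = 0.435531
Relative intensity = 0.435531 / 0.461775 × 100 = 94.32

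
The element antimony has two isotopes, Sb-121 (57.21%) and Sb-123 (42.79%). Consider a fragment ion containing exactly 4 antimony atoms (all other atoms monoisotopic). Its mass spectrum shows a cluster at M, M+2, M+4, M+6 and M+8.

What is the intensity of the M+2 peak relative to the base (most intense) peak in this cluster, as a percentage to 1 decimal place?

Term probabilities: M 0.1071, M+2 0.3205, M+4 0.3596, M+6 0.1793, M+8 0.0335. Base peak = M+4.
P(M+4) = C(4,2) × 0.5721^2 × 0.4279^2 = 6 × 0.32729841 × 0.18309841 = 0.359567 (base)
P(M+2) = C(4,1) × 0.5721^3 × 0.4279^1 = 4 × 0.18724742 × 0.4279 = 0.320493
Relative intensity = 0.320493 / 0.359567 × 100 = 89.1

89.1%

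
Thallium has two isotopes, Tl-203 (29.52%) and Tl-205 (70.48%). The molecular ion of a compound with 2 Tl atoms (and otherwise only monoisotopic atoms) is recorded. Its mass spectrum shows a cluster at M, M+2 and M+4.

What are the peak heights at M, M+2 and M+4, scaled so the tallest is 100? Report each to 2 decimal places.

Expanding (0.2952 + 0.7048)^2:
P(M) = 0.2952^2 = 0.087143
P(M+2) = 2 × 0.2952^1 × 0.7048^1 = 0.416114
P(M+4) = 0.7048^2 = 0.496743
The M+4 peak is largest (0.496743); scaling to 100 gives 17.54 : 83.77 : 100.00.

17.54 : 83.77 : 100.00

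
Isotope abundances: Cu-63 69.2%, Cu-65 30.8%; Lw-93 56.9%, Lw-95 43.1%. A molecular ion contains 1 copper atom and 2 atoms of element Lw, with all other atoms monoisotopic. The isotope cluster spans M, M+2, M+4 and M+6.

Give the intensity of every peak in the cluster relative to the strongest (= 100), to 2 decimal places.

51.02 : 100.00 : 63.67 : 13.03

Copper pattern (n=1): 0.6920 : 0.3080
Element Lw pattern (n=2): 0.323761 : 0.490478 : 0.185761
Convolve the two distributions (both contribute in 2-u steps):
  M: 0.6920×0.323761 = 0.224043
  M+2: 0.6920×0.490478 + 0.3080×0.323761 = 0.439129
  M+4: 0.6920×0.185761 + 0.3080×0.490478 = 0.279614
  M+6: 0.3080×0.185761 = 0.057214
Scale to base peak (0.439129) = 100: 51.02 : 100.00 : 63.67 : 13.03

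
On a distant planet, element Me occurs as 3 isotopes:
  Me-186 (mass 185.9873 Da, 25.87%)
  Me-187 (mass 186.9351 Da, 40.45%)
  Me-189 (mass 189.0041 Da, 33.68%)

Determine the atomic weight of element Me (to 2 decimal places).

187.39 Da

Weight each isotope mass by its fractional abundance: 0.2587 × 185.9873 + 0.4045 × 186.9351 + 0.3368 × 189.0041
= 48.11491 + 75.61525 + 63.65658 = 187.38674 Da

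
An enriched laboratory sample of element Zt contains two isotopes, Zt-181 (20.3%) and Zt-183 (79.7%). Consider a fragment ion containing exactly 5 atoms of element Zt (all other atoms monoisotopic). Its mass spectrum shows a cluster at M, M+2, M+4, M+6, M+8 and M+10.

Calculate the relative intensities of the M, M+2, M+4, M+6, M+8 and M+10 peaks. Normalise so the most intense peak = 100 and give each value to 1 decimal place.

The 5 Zt atoms are independent, so intensities follow the terms of (0.203 + 0.797)^5.
P(M) = 0.203^5 = 0.000345
P(M+2) = 5 × 0.203^4 × 0.797^1 = 0.006767
P(M+4) = 10 × 0.203^3 × 0.797^2 = 0.053138
P(M+6) = 10 × 0.203^2 × 0.797^3 = 0.208625
P(M+8) = 5 × 0.203^1 × 0.797^4 = 0.409543
P(M+10) = 0.797^5 = 0.321582
The M+8 peak is largest (0.409543); scaling to 100 gives 0.1 : 1.7 : 13.0 : 50.9 : 100.0 : 78.5.

0.1 : 1.7 : 13.0 : 50.9 : 100.0 : 78.5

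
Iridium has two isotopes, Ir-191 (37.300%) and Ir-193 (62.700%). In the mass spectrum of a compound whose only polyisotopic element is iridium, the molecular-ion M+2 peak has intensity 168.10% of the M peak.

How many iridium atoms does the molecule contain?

1

With n Ir atoms, P(M+2)/P(M) = C(n,1)·p^(n−1)q / p^n = n·q/p = n · 0.62700/0.37300.
n = 1.6810 × 0.37300/0.62700 = 1.00 ≈ 1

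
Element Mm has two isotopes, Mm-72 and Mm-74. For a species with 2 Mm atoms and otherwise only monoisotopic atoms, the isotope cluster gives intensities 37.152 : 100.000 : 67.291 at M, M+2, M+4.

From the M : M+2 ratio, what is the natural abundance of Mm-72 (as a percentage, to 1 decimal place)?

42.6%

Let p = fractional abundance of Mm-72. I(M+2)/I(M) = [C(2,1)·p^1·(1−p)] / p^2 = 2·(1−p)/p = 100.000/37.152 = 2.6916
(1−p)/p = 2.6916/2 = 1.3458  ⇒  p = 1/(1 + 1.3458) = 0.4263
Mm-72: 42.6%, Mm-74: 57.4%.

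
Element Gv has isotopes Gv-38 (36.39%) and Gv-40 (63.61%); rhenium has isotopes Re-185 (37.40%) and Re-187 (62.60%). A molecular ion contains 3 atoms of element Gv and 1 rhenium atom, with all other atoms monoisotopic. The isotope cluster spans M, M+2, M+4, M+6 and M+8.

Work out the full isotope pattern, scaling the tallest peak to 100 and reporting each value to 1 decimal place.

Element Gv pattern (n=3): 0.04818881 : 0.25270321 : 0.44172716 : 0.25738082
Rhenium pattern (n=1): 0.3740 : 0.6260
Convolve the two distributions (both contribute in 2-u steps):
  M: 0.04818881×0.3740 = 0.018023
  M+2: 0.04818881×0.6260 + 0.25270321×0.3740 = 0.124677
  M+4: 0.25270321×0.6260 + 0.44172716×0.3740 = 0.323398
  M+6: 0.44172716×0.6260 + 0.25738082×0.3740 = 0.372782
  M+8: 0.25738082×0.6260 = 0.161120
Scale to base peak (0.372782) = 100: 4.8 : 33.4 : 86.8 : 100.0 : 43.2

4.8 : 33.4 : 86.8 : 100.0 : 43.2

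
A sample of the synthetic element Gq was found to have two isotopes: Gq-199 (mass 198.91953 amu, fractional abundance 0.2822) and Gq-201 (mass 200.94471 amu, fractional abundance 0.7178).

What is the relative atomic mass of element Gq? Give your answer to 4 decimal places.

200.3732 amu

Weight each isotope mass by its fractional abundance: 0.2822 × 198.91953 + 0.7178 × 200.94471
= 56.135091 + 144.238113 = 200.373204 amu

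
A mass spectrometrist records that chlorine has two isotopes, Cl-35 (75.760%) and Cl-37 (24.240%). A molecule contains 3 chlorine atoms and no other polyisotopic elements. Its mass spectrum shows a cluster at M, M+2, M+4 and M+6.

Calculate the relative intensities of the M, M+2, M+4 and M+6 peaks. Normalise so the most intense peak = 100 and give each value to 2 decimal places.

Expanding (0.75760 + 0.24240)^3:
P(M) = 0.75760^3 = 0.434830
P(M+2) = 3 × 0.75760^2 × 0.24240^1 = 0.417382
P(M+4) = 3 × 0.75760^1 × 0.24240^2 = 0.133545
P(M+6) = 0.24240^3 = 0.014243
The M peak is largest (0.434830); scaling to 100 gives 100.00 : 95.99 : 30.71 : 3.28.

100.00 : 95.99 : 30.71 : 3.28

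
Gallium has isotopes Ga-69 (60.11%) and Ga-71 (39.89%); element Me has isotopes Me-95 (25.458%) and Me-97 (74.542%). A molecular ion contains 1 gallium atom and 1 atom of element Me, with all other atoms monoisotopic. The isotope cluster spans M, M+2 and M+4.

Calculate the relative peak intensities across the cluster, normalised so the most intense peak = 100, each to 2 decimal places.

Gallium pattern (n=1): 0.6011 : 0.3989
Element Me pattern (n=1): 0.25458 : 0.74542
Convolve the two distributions (both contribute in 2-u steps):
  M: 0.6011×0.25458 = 0.153028
  M+2: 0.6011×0.74542 + 0.3989×0.25458 = 0.549624
  M+4: 0.3989×0.74542 = 0.297348
Scale to base peak (0.549624) = 100: 27.84 : 100.00 : 54.10

27.84 : 100.00 : 54.10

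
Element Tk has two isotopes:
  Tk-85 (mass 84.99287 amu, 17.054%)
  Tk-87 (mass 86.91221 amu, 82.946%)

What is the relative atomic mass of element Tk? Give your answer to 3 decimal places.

The abundance-weighted mean is 0.17054 × 84.99287 + 0.82946 × 86.91221
= 14.494684 + 72.090202 = 86.584886 amu

86.585 amu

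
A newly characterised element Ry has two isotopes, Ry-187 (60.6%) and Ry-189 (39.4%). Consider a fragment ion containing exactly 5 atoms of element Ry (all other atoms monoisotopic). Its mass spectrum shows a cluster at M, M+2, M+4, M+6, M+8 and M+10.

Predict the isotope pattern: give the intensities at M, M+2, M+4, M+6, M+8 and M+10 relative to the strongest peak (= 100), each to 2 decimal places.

23.66 : 76.90 : 100.00 : 65.02 : 21.14 : 2.75

Each Ry atom is independently Ry-187 (p = 0.606) or Ry-189 (q = 0.394); the cluster is the binomial expansion (p + q)^5.
P(M) = 0.606^5 = 0.081727
P(M+2) = 5 × 0.606^4 × 0.394^1 = 0.265679
P(M+4) = 10 × 0.606^3 × 0.394^2 = 0.345470
P(M+6) = 10 × 0.606^2 × 0.394^3 = 0.224612
P(M+8) = 5 × 0.606^1 × 0.394^4 = 0.073018
P(M+10) = 0.394^5 = 0.009495
The M+4 peak is largest (0.345470); scaling to 100 gives 23.66 : 76.90 : 100.00 : 65.02 : 21.14 : 2.75.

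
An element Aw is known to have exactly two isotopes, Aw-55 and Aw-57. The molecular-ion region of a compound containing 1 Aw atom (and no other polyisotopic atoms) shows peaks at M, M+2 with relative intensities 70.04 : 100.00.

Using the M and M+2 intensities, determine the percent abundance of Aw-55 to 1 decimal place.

41.2%

Write p for the Aw-55 fraction. I(M+2)/I(M) = [C(1,1)·p^0·(1−p)] / p^1 = 1·(1−p)/p = 100.00/70.04 = 1.4278
(1−p)/p = 1.4278/1 = 1.4278  ⇒  p = 1/(1 + 1.4278) = 0.4119
Aw-55: 41.2%, Aw-57: 58.8%.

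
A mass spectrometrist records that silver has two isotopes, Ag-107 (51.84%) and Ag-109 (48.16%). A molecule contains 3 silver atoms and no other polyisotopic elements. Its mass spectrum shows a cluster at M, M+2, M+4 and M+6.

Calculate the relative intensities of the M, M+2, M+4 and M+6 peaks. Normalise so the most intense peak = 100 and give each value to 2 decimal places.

35.88 : 100.00 : 92.90 : 28.77

The 3 Ag atoms are independent, so intensities follow the terms of (0.5184 + 0.4816)^3.
P(M) = 0.5184^3 = 0.139314
P(M+2) = 3 × 0.5184^2 × 0.4816^1 = 0.388273
P(M+4) = 3 × 0.5184^1 × 0.4816^2 = 0.360711
P(M+6) = 0.4816^3 = 0.111702
The M+2 peak is largest (0.388273); scaling to 100 gives 35.88 : 100.00 : 92.90 : 28.77.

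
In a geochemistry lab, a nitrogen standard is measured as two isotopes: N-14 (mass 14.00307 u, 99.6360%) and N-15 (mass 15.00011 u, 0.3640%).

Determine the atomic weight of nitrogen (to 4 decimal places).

Weight each isotope mass by its fractional abundance: 0.996360 × 14.00307 + 0.003640 × 15.00011
= 13.952099 + 0.054600 = 14.006699 u

14.0067 u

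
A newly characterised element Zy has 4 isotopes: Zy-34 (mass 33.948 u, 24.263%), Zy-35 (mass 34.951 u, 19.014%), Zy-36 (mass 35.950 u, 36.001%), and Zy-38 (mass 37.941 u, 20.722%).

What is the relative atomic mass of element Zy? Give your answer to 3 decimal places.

35.687 u

Weight each isotope mass by its fractional abundance: 0.24263 × 33.948 + 0.19014 × 34.951 + 0.36001 × 35.950 + 0.20722 × 37.941
= 8.2368 + 6.6456 + 12.9424 + 7.8621 = 35.6869 u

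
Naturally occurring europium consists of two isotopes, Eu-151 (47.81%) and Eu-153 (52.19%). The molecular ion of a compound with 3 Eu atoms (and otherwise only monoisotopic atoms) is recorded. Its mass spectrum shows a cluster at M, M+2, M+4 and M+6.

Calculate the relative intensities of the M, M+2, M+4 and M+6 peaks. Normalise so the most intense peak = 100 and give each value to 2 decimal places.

27.97 : 91.61 : 100.00 : 36.39

The 3 Eu atoms are independent, so intensities follow the terms of (0.4781 + 0.5219)^3.
P(M) = 0.4781^3 = 0.109284
P(M+2) = 3 × 0.4781^2 × 0.5219^1 = 0.357887
P(M+4) = 3 × 0.4781^1 × 0.5219^2 = 0.390674
P(M+6) = 0.5219^3 = 0.142155
The M+4 peak is largest (0.390674); scaling to 100 gives 27.97 : 91.61 : 100.00 : 36.39.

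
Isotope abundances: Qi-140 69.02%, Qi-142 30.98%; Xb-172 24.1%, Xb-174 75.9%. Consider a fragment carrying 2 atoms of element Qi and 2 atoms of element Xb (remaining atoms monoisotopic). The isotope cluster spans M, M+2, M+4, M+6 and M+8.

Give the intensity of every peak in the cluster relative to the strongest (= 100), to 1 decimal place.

6.3 : 45.6 : 100.0 : 64.5 : 12.7

Element Qi pattern (n=2): 0.47637604 : 0.42764792 : 0.09597604
Element Xb pattern (n=2): 0.058081 : 0.365838 : 0.576081
Convolve the two distributions (both contribute in 2-u steps):
  M: 0.47637604×0.058081 = 0.027668
  M+2: 0.47637604×0.365838 + 0.42764792×0.058081 = 0.199115
  M+4: 0.47637604×0.576081 + 0.42764792×0.365838 + 0.09597604×0.058081 = 0.436455
  M+6: 0.42764792×0.576081 + 0.09597604×0.365838 = 0.281472
  M+8: 0.09597604×0.576081 = 0.055290
Scale to base peak (0.436455) = 100: 6.3 : 45.6 : 100.0 : 64.5 : 12.7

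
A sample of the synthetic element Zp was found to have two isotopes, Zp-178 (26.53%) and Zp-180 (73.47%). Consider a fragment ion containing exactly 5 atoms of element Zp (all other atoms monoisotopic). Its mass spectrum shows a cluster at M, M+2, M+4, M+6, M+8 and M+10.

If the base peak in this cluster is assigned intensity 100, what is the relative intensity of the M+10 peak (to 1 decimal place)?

55.4

Term probabilities: M 0.0013, M+2 0.0182, M+4 0.1008, M+6 0.2791, M+8 0.3865, M+10 0.2141. Base peak = M+8.
P(M+8) = C(5,4) × 0.2653^1 × 0.7347^4 = 5 × 0.2653 × 0.29136686 = 0.386498 (base)
P(M+10) = C(5,5) × 0.2653^0 × 0.7347^5 = 1 × 1.0000 × 0.21406723 = 0.214067
Relative intensity = 0.214067 / 0.386498 × 100 = 55.4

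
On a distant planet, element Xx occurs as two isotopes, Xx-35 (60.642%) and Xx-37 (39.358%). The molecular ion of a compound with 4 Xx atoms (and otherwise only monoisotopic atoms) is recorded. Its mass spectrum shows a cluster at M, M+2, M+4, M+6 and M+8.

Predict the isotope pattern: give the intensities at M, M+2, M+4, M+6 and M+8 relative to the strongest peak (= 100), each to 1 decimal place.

38.5 : 100.0 : 97.4 : 42.1 : 6.8

Expanding (0.60642 + 0.39358)^4:
P(M) = 0.60642^4 = 0.135237
P(M+2) = 4 × 0.60642^3 × 0.39358^1 = 0.351086
P(M+4) = 6 × 0.60642^2 × 0.39358^2 = 0.341794
P(M+6) = 4 × 0.60642^1 × 0.39358^3 = 0.147888
P(M+8) = 0.39358^4 = 0.023996
The M+2 peak is largest (0.351086); scaling to 100 gives 38.5 : 100.0 : 97.4 : 42.1 : 6.8.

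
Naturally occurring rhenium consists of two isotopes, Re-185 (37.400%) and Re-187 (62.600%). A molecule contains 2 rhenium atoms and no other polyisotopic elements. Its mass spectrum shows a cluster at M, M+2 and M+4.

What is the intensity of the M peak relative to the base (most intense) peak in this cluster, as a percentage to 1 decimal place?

Term probabilities: M 0.1399, M+2 0.4682, M+4 0.3919. Base peak = M+2.
P(M+2) = C(2,1) × 0.37400^1 × 0.62600^1 = 2 × 0.3740 × 0.6260 = 0.468248 (base)
P(M) = C(2,0) × 0.37400^2 × 0.62600^0 = 1 × 0.139876 × 1.0000 = 0.139876
Relative intensity = 0.139876 / 0.468248 × 100 = 29.9

29.9%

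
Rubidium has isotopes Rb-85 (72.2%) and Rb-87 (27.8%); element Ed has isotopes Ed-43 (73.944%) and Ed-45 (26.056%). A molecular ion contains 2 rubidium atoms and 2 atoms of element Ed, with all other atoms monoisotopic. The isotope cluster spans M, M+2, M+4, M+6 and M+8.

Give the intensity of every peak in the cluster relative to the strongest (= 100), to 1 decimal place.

Rubidium pattern (n=2): 0.521284 : 0.401432 : 0.077284
Element Ed pattern (n=2): 0.54677151 : 0.38533697 : 0.06789151
Convolve the two distributions (both contribute in 2-u steps):
  M: 0.521284×0.54677151 = 0.285023
  M+2: 0.521284×0.38533697 + 0.401432×0.54677151 = 0.420362
  M+4: 0.521284×0.06789151 + 0.401432×0.38533697 + 0.077284×0.54677151 = 0.232334
  M+6: 0.401432×0.06789151 + 0.077284×0.38533697 = 0.057034
  M+8: 0.077284×0.06789151 = 0.005247
Scale to base peak (0.420362) = 100: 67.8 : 100.0 : 55.3 : 13.6 : 1.2

67.8 : 100.0 : 55.3 : 13.6 : 1.2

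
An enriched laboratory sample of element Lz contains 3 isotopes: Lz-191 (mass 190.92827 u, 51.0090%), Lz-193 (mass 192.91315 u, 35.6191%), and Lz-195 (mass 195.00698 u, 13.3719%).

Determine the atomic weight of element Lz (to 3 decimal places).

192.181 u

Ar = Σ fᵢ·mᵢ = 0.510090 × 190.92827 + 0.356191 × 192.91315 + 0.133719 × 195.00698
= 97.390601 + 68.713928 + 26.076138 = 192.180667 u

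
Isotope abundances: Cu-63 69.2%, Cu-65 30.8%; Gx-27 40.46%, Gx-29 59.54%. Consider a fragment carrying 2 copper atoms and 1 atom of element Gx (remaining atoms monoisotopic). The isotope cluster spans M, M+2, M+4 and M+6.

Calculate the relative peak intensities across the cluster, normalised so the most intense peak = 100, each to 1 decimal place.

Copper pattern (n=2): 0.478864 : 0.426272 : 0.094864
Element Gx pattern (n=1): 0.4046 : 0.5954
Convolve the two distributions (both contribute in 2-u steps):
  M: 0.478864×0.4046 = 0.193748
  M+2: 0.478864×0.5954 + 0.426272×0.4046 = 0.457585
  M+4: 0.426272×0.5954 + 0.094864×0.4046 = 0.292184
  M+6: 0.094864×0.5954 = 0.056482
Scale to base peak (0.457585) = 100: 42.3 : 100.0 : 63.9 : 12.3

42.3 : 100.0 : 63.9 : 12.3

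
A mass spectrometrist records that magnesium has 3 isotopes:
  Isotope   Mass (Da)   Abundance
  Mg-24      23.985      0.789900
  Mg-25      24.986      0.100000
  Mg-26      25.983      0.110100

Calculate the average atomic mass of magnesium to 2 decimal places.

24.31 Da

Weight each isotope mass by its fractional abundance: 0.789900 × 23.985 + 0.100000 × 24.986 + 0.110100 × 25.983
= 18.9458 + 2.4986 + 2.8607 = 24.3051 Da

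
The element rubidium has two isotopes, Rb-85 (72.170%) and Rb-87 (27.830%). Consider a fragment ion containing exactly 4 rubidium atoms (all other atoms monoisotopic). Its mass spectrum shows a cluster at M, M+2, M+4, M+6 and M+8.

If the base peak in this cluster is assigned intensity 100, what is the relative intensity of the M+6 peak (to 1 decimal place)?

(0.72170 + 0.27830)^4 gives M 0.2713, M+2 0.4184, M+4 0.2420, M+6 0.0622, M+8 0.0060; the largest is M+2.
P(M+2) = C(4,1) × 0.72170^3 × 0.27830^1 = 4 × 0.37589809 × 0.2783 = 0.418450 (base)
P(M+6) = C(4,3) × 0.72170^1 × 0.27830^3 = 4 × 0.7217 × 0.02155458 = 0.062224
Relative intensity = 0.062224 / 0.418450 × 100 = 14.9

14.9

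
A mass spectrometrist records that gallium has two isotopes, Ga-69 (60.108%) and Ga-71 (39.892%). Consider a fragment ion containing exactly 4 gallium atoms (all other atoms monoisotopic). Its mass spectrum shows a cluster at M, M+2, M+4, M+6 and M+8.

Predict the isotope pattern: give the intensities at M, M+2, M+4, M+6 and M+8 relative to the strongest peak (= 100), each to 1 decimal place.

37.7 : 100.0 : 99.6 : 44.0 : 7.3

Each Ga atom is independently Ga-69 (p = 0.60108) or Ga-71 (q = 0.39892); the cluster is the binomial expansion (p + q)^4.
P(M) = 0.60108^4 = 0.130536
P(M+2) = 4 × 0.60108^3 × 0.39892^1 = 0.346531
P(M+4) = 6 × 0.60108^2 × 0.39892^2 = 0.344975
P(M+6) = 4 × 0.60108^1 × 0.39892^3 = 0.152633
P(M+8) = 0.39892^4 = 0.025325
The M+2 peak is largest (0.346531); scaling to 100 gives 37.7 : 100.0 : 99.6 : 44.0 : 7.3.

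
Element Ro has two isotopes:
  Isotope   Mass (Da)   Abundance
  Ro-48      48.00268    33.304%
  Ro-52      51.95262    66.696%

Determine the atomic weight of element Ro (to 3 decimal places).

50.637 Da

The abundance-weighted mean is 0.33304 × 48.00268 + 0.66696 × 51.95262
= 15.986813 + 34.650319 = 50.637132 Da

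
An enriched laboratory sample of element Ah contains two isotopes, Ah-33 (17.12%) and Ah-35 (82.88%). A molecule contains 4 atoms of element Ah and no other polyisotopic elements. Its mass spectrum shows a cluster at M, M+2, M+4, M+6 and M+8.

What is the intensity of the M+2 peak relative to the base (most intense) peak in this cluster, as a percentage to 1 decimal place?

3.5%

Binomial terms of (0.1712 + 0.8288)^4: M 0.0009, M+2 0.0166, M+4 0.1208, M+6 0.3899, M+8 0.4718 → M+8 is the base peak.
P(M+8) = C(4,4) × 0.1712^0 × 0.8288^4 = 1 × 1.0000 × 0.47184458 = 0.471845 (base)
P(M+2) = C(4,1) × 0.1712^3 × 0.8288^1 = 4 × 0.00501778 × 0.8288 = 0.016635
Relative intensity = 0.016635 / 0.471845 × 100 = 3.5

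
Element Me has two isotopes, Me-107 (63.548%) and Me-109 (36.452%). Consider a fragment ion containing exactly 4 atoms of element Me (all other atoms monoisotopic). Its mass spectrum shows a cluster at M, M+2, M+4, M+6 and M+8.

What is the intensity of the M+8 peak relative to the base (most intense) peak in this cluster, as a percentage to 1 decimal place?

4.7%

Term probabilities: M 0.1631, M+2 0.3742, M+4 0.3220, M+6 0.1231, M+8 0.0177. Base peak = M+2.
P(M+2) = C(4,1) × 0.63548^3 × 0.36452^1 = 4 × 0.25662896 × 0.36452 = 0.374186 (base)
P(M+8) = C(4,4) × 0.63548^0 × 0.36452^4 = 1 × 1.0000 × 0.01765572 = 0.017656
Relative intensity = 0.017656 / 0.374186 × 100 = 4.7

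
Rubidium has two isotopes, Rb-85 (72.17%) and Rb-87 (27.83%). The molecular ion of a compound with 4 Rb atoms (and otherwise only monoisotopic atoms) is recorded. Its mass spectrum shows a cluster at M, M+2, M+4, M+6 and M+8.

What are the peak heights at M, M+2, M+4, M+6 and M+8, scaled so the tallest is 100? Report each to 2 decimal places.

Expanding (0.7217 + 0.2783)^4:
P(M) = 0.7217^4 = 0.271286
P(M+2) = 4 × 0.7217^3 × 0.2783^1 = 0.418450
P(M+4) = 6 × 0.7217^2 × 0.2783^2 = 0.242042
P(M+6) = 4 × 0.7217^1 × 0.2783^3 = 0.062224
P(M+8) = 0.2783^4 = 0.005999
The M+2 peak is largest (0.418450); scaling to 100 gives 64.83 : 100.00 : 57.84 : 14.87 : 1.43.

64.83 : 100.00 : 57.84 : 14.87 : 1.43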